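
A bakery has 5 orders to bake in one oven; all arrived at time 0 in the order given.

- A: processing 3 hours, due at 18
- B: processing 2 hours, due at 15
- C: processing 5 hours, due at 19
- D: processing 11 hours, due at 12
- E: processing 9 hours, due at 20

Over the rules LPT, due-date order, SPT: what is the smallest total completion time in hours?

LPT (decreasing processing time): D E C A B.
D: 0→11
E: 11→20
C: 20→25
A: 25→28
B: 28→30
Sum = 11+20+25+28+30 = 114.
EDD (increasing due date): D B A C E.
D: 0→11
B: 11→13
A: 13→16
C: 16→21
E: 21→30
Sum = 11+13+16+21+30 = 91.
SPT (increasing processing time): B A C E D.
B: 0→2
A: 2→5
C: 5→10
E: 10→19
D: 19→30
Sum = 2+5+10+19+30 = 66.
LPT 114, EDD 91, SPT 66 → minimum 66.

66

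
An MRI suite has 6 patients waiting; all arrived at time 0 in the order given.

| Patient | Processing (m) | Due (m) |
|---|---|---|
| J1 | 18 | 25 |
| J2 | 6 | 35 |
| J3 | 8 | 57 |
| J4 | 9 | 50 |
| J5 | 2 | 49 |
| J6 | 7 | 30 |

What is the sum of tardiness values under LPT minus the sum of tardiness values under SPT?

LPT (decreasing processing time): J1 J4 J3 J6 J2 J5.
J1: 0→18, due 25, tardiness 0
J4: 18→27, due 50, tardiness 0
J3: 27→35, due 57, tardiness 0
J6: 35→42, due 30, tardiness 12
J2: 42→48, due 35, tardiness 13
J5: 48→50, due 49, tardiness 1
Sum = 0+0+0+12+13+1 = 26.
SPT (increasing processing time): J5 J2 J6 J3 J4 J1.
J5: 0→2, due 49, tardiness 0
J2: 2→8, due 35, tardiness 0
J6: 8→15, due 30, tardiness 0
J3: 15→23, due 57, tardiness 0
J4: 23→32, due 50, tardiness 0
J1: 32→50, due 25, tardiness 25
Sum = 0+0+0+0+0+25 = 25.
Difference = 26 − 25 = 1.

1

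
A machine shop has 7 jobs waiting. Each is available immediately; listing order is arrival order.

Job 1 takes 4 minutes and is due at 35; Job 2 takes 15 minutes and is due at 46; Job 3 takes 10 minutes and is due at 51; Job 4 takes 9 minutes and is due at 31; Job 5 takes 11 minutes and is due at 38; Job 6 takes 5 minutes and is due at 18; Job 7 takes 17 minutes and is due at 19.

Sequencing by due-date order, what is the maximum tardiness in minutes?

EDD (increasing due date): Job 6 Job 7 Job 4 Job 1 Job 5 Job 2 Job 3.
Job 6: 0→5, due 18, tardiness 0
Job 7: 5→22, due 19, tardiness 3
Job 4: 22→31, due 31, tardiness 0
Job 1: 31→35, due 35, tardiness 0
Job 5: 35→46, due 38, tardiness 8
Job 2: 46→61, due 46, tardiness 15
Job 3: 61→71, due 51, tardiness 20
Maximum = 20.

20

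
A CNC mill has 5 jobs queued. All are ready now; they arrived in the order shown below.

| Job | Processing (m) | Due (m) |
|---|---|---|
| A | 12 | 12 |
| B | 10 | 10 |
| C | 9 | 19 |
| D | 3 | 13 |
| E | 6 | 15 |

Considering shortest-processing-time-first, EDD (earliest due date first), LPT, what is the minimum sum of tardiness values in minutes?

SPT (increasing processing time): D E C B A.
D: 0→3, due 13, tardiness 0
E: 3→9, due 15, tardiness 0
C: 9→18, due 19, tardiness 0
B: 18→28, due 10, tardiness 18
A: 28→40, due 12, tardiness 28
Sum = 0+0+0+18+28 = 46.
EDD (increasing due date): B A D E C.
B: 0→10, due 10, tardiness 0
A: 10→22, due 12, tardiness 10
D: 22→25, due 13, tardiness 12
E: 25→31, due 15, tardiness 16
C: 31→40, due 19, tardiness 21
Sum = 0+10+12+16+21 = 59.
LPT (decreasing processing time): A B C E D.
A: 0→12, due 12, tardiness 0
B: 12→22, due 10, tardiness 12
C: 22→31, due 19, tardiness 12
E: 31→37, due 15, tardiness 22
D: 37→40, due 13, tardiness 27
Sum = 0+12+12+22+27 = 73.
SPT 46, EDD 59, LPT 73 → minimum 46.

46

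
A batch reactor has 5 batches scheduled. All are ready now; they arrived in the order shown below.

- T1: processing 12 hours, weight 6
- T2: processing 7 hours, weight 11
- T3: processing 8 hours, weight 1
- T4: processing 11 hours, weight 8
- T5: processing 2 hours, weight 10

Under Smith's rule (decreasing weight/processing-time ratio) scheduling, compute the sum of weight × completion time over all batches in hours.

511

WSPT (decreasing weight/processing-time ratio): T5 T2 T4 T1 T3.
T5: finishes 2, weight 10, w·C = 20
T2: finishes 9, weight 11, w·C = 99
T4: finishes 20, weight 8, w·C = 160
T1: finishes 32, weight 6, w·C = 192
T3: finishes 40, weight 1, w·C = 40
Sum = 20+99+160+192+40 = 511.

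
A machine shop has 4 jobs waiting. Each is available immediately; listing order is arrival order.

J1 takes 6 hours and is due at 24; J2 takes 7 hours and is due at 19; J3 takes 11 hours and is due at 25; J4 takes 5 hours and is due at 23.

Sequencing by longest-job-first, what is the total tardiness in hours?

6

LPT (decreasing processing time): J3 J2 J1 J4.
J3: 0→11, due 25, tardiness 0
J2: 11→18, due 19, tardiness 0
J1: 18→24, due 24, tardiness 0
J4: 24→29, due 23, tardiness 6
Sum = 0+0+0+6 = 6.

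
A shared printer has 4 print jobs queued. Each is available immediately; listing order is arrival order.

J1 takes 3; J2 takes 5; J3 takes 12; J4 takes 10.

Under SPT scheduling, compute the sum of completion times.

SPT (increasing processing time): J1 J2 J4 J3.
J1: 0→3
J2: 3→8
J4: 8→18
J3: 18→30
Sum = 3+8+18+30 = 59.

59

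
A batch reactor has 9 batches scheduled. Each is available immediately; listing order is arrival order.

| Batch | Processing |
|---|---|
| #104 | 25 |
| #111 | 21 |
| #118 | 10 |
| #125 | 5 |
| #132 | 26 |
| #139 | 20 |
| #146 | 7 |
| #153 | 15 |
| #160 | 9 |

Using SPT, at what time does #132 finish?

138

SPT (increasing processing time): #125 #146 #160 #118 #153 #139 #111 #104 #132.
#125: 0→5
#146: 5→12
#160: 12→21
#118: 21→31
#153: 31→46
#139: 46→66
#111: 66→87
#104: 87→112
#132: 112→138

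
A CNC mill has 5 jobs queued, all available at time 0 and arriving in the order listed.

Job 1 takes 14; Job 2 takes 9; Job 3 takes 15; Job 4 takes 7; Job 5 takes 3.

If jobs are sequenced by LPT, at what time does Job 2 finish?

LPT (decreasing processing time): Job 3 Job 1 Job 2 Job 4 Job 5.
Job 3: 0→15
Job 1: 15→29
Job 2: 29→38

38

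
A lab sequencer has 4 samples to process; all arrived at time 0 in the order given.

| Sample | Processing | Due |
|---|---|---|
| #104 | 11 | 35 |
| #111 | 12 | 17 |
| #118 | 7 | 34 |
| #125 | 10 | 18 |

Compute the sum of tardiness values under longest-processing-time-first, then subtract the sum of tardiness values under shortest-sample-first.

LPT (decreasing processing time): #111 #104 #125 #118.
#111: 0→12, due 17, tardiness 0
#104: 12→23, due 35, tardiness 0
#125: 23→33, due 18, tardiness 15
#118: 33→40, due 34, tardiness 6
Sum = 0+0+15+6 = 21.
SPT (increasing processing time): #118 #125 #104 #111.
#118: 0→7, due 34, tardiness 0
#125: 7→17, due 18, tardiness 0
#104: 17→28, due 35, tardiness 0
#111: 28→40, due 17, tardiness 23
Sum = 0+0+0+23 = 23.
Difference = 21 − 23 = -2.

-2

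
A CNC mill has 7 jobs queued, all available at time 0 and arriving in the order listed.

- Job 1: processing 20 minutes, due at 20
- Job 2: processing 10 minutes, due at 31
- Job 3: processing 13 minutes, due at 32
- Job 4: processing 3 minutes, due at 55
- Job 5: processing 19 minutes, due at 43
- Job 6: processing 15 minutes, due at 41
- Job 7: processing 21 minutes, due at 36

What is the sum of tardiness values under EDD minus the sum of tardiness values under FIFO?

EDD (increasing due date): Job 1 Job 2 Job 3 Job 7 Job 6 Job 5 Job 4.
Job 1: 0→20, due 20, tardiness 0
Job 2: 20→30, due 31, tardiness 0
Job 3: 30→43, due 32, tardiness 11
Job 7: 43→64, due 36, tardiness 28
Job 6: 64→79, due 41, tardiness 38
Job 5: 79→98, due 43, tardiness 55
Job 4: 98→101, due 55, tardiness 46
Sum = 0+0+11+28+38+55+46 = 178.
FIFO (arrival order): Job 1 Job 2 Job 3 Job 4 Job 5 Job 6 Job 7.
Job 1: 0→20, due 20, tardiness 0
Job 2: 20→30, due 31, tardiness 0
Job 3: 30→43, due 32, tardiness 11
Job 4: 43→46, due 55, tardiness 0
Job 5: 46→65, due 43, tardiness 22
Job 6: 65→80, due 41, tardiness 39
Job 7: 80→101, due 36, tardiness 65
Sum = 0+0+11+0+22+39+65 = 137.
Difference = 178 − 137 = 41.

41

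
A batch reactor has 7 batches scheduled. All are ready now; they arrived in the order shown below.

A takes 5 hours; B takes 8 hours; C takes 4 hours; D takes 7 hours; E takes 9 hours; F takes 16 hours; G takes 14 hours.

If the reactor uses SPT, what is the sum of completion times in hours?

196

SPT (increasing processing time): C A D B E G F.
C: 0→4
A: 4→9
D: 9→16
B: 16→24
E: 24→33
G: 33→47
F: 47→63
Sum = 4+9+16+24+33+47+63 = 196.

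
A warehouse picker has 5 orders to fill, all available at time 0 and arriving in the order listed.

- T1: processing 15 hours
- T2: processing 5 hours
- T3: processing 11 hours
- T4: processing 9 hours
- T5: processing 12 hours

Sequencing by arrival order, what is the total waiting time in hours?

106

FIFO (arrival order): T1 T2 T3 T4 T5.
T1: waits 0, runs 0→15
T2: waits 15, runs 15→20
T3: waits 20, runs 20→31
T4: waits 31, runs 31→40
T5: waits 40, runs 40→52
Sum = 0+15+20+31+40 = 106.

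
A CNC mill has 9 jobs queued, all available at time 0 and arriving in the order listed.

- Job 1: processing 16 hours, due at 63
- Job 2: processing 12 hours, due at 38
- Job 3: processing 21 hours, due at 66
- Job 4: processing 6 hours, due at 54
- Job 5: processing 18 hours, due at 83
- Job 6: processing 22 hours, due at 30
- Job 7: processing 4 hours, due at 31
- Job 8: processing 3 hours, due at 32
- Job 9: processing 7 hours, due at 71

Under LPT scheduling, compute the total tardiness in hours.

290

LPT (decreasing processing time): Job 6 Job 3 Job 5 Job 1 Job 2 Job 9 Job 4 Job 7 Job 8.
Job 6: 0→22, due 30, tardiness 0
Job 3: 22→43, due 66, tardiness 0
Job 5: 43→61, due 83, tardiness 0
Job 1: 61→77, due 63, tardiness 14
Job 2: 77→89, due 38, tardiness 51
Job 9: 89→96, due 71, tardiness 25
Job 4: 96→102, due 54, tardiness 48
Job 7: 102→106, due 31, tardiness 75
Job 8: 106→109, due 32, tardiness 77
Sum = 0+0+0+14+51+25+48+75+77 = 290.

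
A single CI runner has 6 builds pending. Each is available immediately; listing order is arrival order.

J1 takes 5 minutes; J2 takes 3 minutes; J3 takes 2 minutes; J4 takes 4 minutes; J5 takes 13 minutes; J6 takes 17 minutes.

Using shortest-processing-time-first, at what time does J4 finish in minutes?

9

SPT (increasing processing time): J3 J2 J4 J1 J5 J6.
J3: 0→2
J2: 2→5
J4: 5→9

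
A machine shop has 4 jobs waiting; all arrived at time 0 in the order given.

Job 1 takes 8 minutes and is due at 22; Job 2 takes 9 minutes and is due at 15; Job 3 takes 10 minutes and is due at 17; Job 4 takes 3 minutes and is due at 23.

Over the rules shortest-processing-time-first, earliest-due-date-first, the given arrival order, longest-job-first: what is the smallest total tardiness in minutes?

SPT (increasing processing time): Job 4 Job 1 Job 2 Job 3.
Job 4: 0→3, due 23, tardiness 0
Job 1: 3→11, due 22, tardiness 0
Job 2: 11→20, due 15, tardiness 5
Job 3: 20→30, due 17, tardiness 13
Sum = 0+0+5+13 = 18.
EDD (increasing due date): Job 2 Job 3 Job 1 Job 4.
Job 2: 0→9, due 15, tardiness 0
Job 3: 9→19, due 17, tardiness 2
Job 1: 19→27, due 22, tardiness 5
Job 4: 27→30, due 23, tardiness 7
Sum = 0+2+5+7 = 14.
FIFO (arrival order): Job 1 Job 2 Job 3 Job 4.
Job 1: 0→8, due 22, tardiness 0
Job 2: 8→17, due 15, tardiness 2
Job 3: 17→27, due 17, tardiness 10
Job 4: 27→30, due 23, tardiness 7
Sum = 0+2+10+7 = 19.
LPT (decreasing processing time): Job 3 Job 2 Job 1 Job 4.
Job 3: 0→10, due 17, tardiness 0
Job 2: 10→19, due 15, tardiness 4
Job 1: 19→27, due 22, tardiness 5
Job 4: 27→30, due 23, tardiness 7
Sum = 0+4+5+7 = 16.
SPT 18, EDD 14, FIFO 19, LPT 16 → minimum 14.

14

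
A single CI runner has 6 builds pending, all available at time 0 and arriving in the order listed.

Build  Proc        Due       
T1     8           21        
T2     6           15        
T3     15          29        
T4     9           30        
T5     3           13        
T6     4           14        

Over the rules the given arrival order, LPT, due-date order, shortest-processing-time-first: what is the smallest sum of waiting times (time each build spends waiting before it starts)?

FIFO (arrival order): T1 T2 T3 T4 T5 T6.
T1: waits 0, runs 0→8
T2: waits 8, runs 8→14
T3: waits 14, runs 14→29
T4: waits 29, runs 29→38
T5: waits 38, runs 38→41
T6: waits 41, runs 41→45
Sum = 0+8+14+29+38+41 = 130.
LPT (decreasing processing time): T3 T4 T1 T2 T6 T5.
T3: waits 0, runs 0→15
T4: waits 15, runs 15→24
T1: waits 24, runs 24→32
T2: waits 32, runs 32→38
T6: waits 38, runs 38→42
T5: waits 42, runs 42→45
Sum = 0+15+24+32+38+42 = 151.
EDD (increasing due date): T5 T6 T2 T1 T3 T4.
T5: waits 0, runs 0→3
T6: waits 3, runs 3→7
T2: waits 7, runs 7→13
T1: waits 13, runs 13→21
T3: waits 21, runs 21→36
T4: waits 36, runs 36→45
Sum = 0+3+7+13+21+36 = 80.
SPT (increasing processing time): T5 T6 T2 T1 T4 T3.
T5: waits 0, runs 0→3
T6: waits 3, runs 3→7
T2: waits 7, runs 7→13
T1: waits 13, runs 13→21
T4: waits 21, runs 21→30
T3: waits 30, runs 30→45
Sum = 0+3+7+13+21+30 = 74.
FIFO 130, LPT 151, EDD 80, SPT 74 → minimum 74.

74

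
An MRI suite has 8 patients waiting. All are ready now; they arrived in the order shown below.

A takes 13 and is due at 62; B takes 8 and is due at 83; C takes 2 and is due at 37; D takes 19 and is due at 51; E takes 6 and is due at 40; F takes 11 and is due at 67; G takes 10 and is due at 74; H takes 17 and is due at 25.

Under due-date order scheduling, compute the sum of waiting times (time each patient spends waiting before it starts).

EDD (increasing due date): H C E D A F G B.
H: waits 0, runs 0→17
C: waits 17, runs 17→19
E: waits 19, runs 19→25
D: waits 25, runs 25→44
A: waits 44, runs 44→57
F: waits 57, runs 57→68
G: waits 68, runs 68→78
B: waits 78, runs 78→86
Sum = 0+17+19+25+44+57+68+78 = 308.

308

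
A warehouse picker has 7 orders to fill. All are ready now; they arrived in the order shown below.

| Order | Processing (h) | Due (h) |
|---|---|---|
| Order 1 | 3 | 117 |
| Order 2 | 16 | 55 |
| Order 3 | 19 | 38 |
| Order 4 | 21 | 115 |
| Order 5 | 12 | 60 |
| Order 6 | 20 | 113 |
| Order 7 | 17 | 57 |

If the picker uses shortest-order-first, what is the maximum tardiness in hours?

29

SPT (increasing processing time): Order 1 Order 5 Order 2 Order 7 Order 3 Order 6 Order 4.
Order 1: 0→3, due 117, tardiness 0
Order 5: 3→15, due 60, tardiness 0
Order 2: 15→31, due 55, tardiness 0
Order 7: 31→48, due 57, tardiness 0
Order 3: 48→67, due 38, tardiness 29
Order 6: 67→87, due 113, tardiness 0
Order 4: 87→108, due 115, tardiness 0
Maximum = 29.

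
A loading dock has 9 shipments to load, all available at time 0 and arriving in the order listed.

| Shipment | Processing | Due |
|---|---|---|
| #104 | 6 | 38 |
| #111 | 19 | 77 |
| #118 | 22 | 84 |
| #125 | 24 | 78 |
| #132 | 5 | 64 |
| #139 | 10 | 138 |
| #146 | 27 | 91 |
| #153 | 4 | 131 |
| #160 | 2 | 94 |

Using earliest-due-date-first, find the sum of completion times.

613

EDD (increasing due date): #104 #132 #111 #125 #118 #146 #160 #153 #139.
#104: 0→6
#132: 6→11
#111: 11→30
#125: 30→54
#118: 54→76
#146: 76→103
#160: 103→105
#153: 105→109
#139: 109→119
Sum = 6+11+30+54+76+103+105+109+119 = 613.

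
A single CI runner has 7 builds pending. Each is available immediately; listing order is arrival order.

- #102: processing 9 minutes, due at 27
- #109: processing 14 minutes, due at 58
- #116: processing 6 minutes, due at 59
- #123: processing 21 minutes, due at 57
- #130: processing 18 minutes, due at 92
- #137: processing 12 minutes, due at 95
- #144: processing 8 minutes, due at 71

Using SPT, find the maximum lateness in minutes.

31

SPT (increasing processing time): #116 #144 #102 #137 #109 #130 #123.
#116: 0→6, due 59, lateness -53
#144: 6→14, due 71, lateness -57
#102: 14→23, due 27, lateness -4
#137: 23→35, due 95, lateness -60
#109: 35→49, due 58, lateness -9
#130: 49→67, due 92, lateness -25
#123: 67→88, due 57, lateness 31
Maximum = 31.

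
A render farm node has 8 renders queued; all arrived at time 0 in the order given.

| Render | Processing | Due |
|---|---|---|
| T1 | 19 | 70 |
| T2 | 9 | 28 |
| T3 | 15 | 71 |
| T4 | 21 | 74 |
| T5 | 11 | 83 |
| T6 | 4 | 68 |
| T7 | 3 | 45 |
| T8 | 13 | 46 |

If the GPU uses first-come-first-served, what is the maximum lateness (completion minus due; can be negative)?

FIFO (arrival order): T1 T2 T3 T4 T5 T6 T7 T8.
T1: 0→19, due 70, lateness -51
T2: 19→28, due 28, lateness 0
T3: 28→43, due 71, lateness -28
T4: 43→64, due 74, lateness -10
T5: 64→75, due 83, lateness -8
T6: 75→79, due 68, lateness 11
T7: 79→82, due 45, lateness 37
T8: 82→95, due 46, lateness 49
Maximum = 49.

49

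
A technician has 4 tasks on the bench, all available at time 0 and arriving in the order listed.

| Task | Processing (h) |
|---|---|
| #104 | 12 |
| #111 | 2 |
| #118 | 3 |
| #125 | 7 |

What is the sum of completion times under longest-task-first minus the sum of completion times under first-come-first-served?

LPT (decreasing processing time): #104 #125 #118 #111.
#104: 0→12
#125: 12→19
#118: 19→22
#111: 22→24
Sum = 12+19+22+24 = 77.
FIFO (arrival order): #104 #111 #118 #125.
#104: 0→12
#111: 12→14
#118: 14→17
#125: 17→24
Sum = 12+14+17+24 = 67.
Difference = 77 − 67 = 10.

10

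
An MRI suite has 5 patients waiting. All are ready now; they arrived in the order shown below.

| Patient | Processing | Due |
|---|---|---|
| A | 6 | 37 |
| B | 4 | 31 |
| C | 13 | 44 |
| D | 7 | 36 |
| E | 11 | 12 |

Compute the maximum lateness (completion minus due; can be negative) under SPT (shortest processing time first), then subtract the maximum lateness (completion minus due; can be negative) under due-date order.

17

SPT (increasing processing time): B A D E C.
B: 0→4, due 31, lateness -27
A: 4→10, due 37, lateness -27
D: 10→17, due 36, lateness -19
E: 17→28, due 12, lateness 16
C: 28→41, due 44, lateness -3
Maximum = 16.
EDD (increasing due date): E B D A C.
E: 0→11, due 12, lateness -1
B: 11→15, due 31, lateness -16
D: 15→22, due 36, lateness -14
A: 22→28, due 37, lateness -9
C: 28→41, due 44, lateness -3
Maximum = -1.
Difference = 16 − -1 = 17.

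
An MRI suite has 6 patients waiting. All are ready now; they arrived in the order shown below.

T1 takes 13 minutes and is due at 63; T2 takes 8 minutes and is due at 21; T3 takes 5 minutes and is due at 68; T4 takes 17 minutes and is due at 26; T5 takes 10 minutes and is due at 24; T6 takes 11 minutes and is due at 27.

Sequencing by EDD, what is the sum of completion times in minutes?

EDD (increasing due date): T2 T5 T4 T6 T1 T3.
T2: 0→8
T5: 8→18
T4: 18→35
T6: 35→46
T1: 46→59
T3: 59→64
Sum = 8+18+35+46+59+64 = 230.

230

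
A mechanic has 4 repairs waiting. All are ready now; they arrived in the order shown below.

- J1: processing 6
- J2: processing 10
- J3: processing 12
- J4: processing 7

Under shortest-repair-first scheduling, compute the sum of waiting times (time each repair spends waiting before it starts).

42

SPT (increasing processing time): J1 J4 J2 J3.
J1: waits 0, runs 0→6
J4: waits 6, runs 6→13
J2: waits 13, runs 13→23
J3: waits 23, runs 23→35
Sum = 0+6+13+23 = 42.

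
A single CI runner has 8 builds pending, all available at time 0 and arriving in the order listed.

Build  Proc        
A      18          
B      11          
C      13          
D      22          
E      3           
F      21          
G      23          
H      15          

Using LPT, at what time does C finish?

LPT (decreasing processing time): G D F A H C B E.
G: 0→23
D: 23→45
F: 45→66
A: 66→84
H: 84→99
C: 99→112

112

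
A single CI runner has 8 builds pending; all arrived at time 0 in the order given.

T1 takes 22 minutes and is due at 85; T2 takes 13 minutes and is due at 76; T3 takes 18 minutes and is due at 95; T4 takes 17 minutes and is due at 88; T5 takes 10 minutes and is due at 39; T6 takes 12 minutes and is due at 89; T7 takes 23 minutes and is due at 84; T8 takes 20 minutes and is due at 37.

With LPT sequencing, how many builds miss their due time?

5

LPT (decreasing processing time): T7 T1 T8 T3 T4 T2 T6 T5.
T7: 0→23, due 84, tardiness 0
T1: 23→45, due 85, tardiness 0
T8: 45→65, due 37, tardiness 28
T3: 65→83, due 95, tardiness 0
T4: 83→100, due 88, tardiness 12
T2: 100→113, due 76, tardiness 37
T6: 113→125, due 89, tardiness 36
T5: 125→135, due 39, tardiness 96
Late builds: 5.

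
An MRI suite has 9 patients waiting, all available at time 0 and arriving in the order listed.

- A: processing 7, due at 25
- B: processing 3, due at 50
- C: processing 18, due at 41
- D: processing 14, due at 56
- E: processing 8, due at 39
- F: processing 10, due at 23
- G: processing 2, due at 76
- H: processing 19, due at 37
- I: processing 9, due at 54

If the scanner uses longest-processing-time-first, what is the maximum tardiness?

LPT (decreasing processing time): H C D F I E A B G.
H: 0→19, due 37, tardiness 0
C: 19→37, due 41, tardiness 0
D: 37→51, due 56, tardiness 0
F: 51→61, due 23, tardiness 38
I: 61→70, due 54, tardiness 16
E: 70→78, due 39, tardiness 39
A: 78→85, due 25, tardiness 60
B: 85→88, due 50, tardiness 38
G: 88→90, due 76, tardiness 14
Maximum = 60.

60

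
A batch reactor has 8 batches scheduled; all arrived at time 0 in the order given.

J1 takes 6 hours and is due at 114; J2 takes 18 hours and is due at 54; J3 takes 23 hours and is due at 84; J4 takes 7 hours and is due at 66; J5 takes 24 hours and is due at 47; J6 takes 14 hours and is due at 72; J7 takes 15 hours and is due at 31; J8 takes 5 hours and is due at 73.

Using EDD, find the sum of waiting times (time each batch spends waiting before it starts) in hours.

442

EDD (increasing due date): J7 J5 J2 J4 J6 J8 J3 J1.
J7: waits 0, runs 0→15
J5: waits 15, runs 15→39
J2: waits 39, runs 39→57
J4: waits 57, runs 57→64
J6: waits 64, runs 64→78
J8: waits 78, runs 78→83
J3: waits 83, runs 83→106
J1: waits 106, runs 106→112
Sum = 0+15+39+57+64+78+83+106 = 442.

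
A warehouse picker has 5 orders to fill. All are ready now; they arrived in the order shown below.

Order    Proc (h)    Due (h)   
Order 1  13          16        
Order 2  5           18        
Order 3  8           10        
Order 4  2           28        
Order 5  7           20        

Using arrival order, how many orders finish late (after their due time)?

2

FIFO (arrival order): Order 1 Order 2 Order 3 Order 4 Order 5.
Order 1: 0→13, due 16, tardiness 0
Order 2: 13→18, due 18, tardiness 0
Order 3: 18→26, due 10, tardiness 16
Order 4: 26→28, due 28, tardiness 0
Order 5: 28→35, due 20, tardiness 15
Late orders: 2.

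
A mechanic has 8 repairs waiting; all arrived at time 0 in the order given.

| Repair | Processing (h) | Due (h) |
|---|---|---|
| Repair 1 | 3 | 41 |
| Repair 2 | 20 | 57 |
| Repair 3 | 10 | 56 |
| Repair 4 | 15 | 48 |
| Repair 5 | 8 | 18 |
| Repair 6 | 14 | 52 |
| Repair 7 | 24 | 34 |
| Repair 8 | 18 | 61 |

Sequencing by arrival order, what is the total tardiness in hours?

167

FIFO (arrival order): Repair 1 Repair 2 Repair 3 Repair 4 Repair 5 Repair 6 Repair 7 Repair 8.
Repair 1: 0→3, due 41, tardiness 0
Repair 2: 3→23, due 57, tardiness 0
Repair 3: 23→33, due 56, tardiness 0
Repair 4: 33→48, due 48, tardiness 0
Repair 5: 48→56, due 18, tardiness 38
Repair 6: 56→70, due 52, tardiness 18
Repair 7: 70→94, due 34, tardiness 60
Repair 8: 94→112, due 61, tardiness 51
Sum = 0+0+0+0+38+18+60+51 = 167.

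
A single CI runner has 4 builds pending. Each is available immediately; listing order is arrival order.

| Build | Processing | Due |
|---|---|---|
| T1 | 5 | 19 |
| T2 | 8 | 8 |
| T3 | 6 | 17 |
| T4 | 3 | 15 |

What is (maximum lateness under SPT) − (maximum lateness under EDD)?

SPT (increasing processing time): T4 T1 T3 T2.
T4: 0→3, due 15, lateness -12
T1: 3→8, due 19, lateness -11
T3: 8→14, due 17, lateness -3
T2: 14→22, due 8, lateness 14
Maximum = 14.
EDD (increasing due date): T2 T4 T3 T1.
T2: 0→8, due 8, lateness 0
T4: 8→11, due 15, lateness -4
T3: 11→17, due 17, lateness 0
T1: 17→22, due 19, lateness 3
Maximum = 3.
Difference = 14 − 3 = 11.

11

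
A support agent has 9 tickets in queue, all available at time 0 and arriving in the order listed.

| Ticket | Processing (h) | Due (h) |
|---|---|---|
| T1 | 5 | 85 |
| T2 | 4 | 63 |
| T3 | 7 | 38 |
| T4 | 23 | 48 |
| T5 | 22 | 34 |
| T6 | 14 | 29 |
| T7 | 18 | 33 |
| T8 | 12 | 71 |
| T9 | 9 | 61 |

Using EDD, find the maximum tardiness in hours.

38

EDD (increasing due date): T6 T7 T5 T3 T4 T9 T2 T8 T1.
T6: 0→14, due 29, tardiness 0
T7: 14→32, due 33, tardiness 0
T5: 32→54, due 34, tardiness 20
T3: 54→61, due 38, tardiness 23
T4: 61→84, due 48, tardiness 36
T9: 84→93, due 61, tardiness 32
T2: 93→97, due 63, tardiness 34
T8: 97→109, due 71, tardiness 38
T1: 109→114, due 85, tardiness 29
Maximum = 38.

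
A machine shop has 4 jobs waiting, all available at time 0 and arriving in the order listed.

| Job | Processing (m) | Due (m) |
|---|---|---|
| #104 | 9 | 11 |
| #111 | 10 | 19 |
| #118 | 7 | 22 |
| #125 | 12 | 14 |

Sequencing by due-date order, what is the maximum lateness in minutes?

EDD (increasing due date): #104 #125 #111 #118.
#104: 0→9, due 11, lateness -2
#125: 9→21, due 14, lateness 7
#111: 21→31, due 19, lateness 12
#118: 31→38, due 22, lateness 16
Maximum = 16.

16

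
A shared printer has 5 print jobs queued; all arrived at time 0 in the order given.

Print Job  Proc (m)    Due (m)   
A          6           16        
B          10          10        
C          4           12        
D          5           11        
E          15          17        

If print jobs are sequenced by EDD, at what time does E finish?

40

EDD (increasing due date): B D C A E.
B: 0→10
D: 10→15
C: 15→19
A: 19→25
E: 25→40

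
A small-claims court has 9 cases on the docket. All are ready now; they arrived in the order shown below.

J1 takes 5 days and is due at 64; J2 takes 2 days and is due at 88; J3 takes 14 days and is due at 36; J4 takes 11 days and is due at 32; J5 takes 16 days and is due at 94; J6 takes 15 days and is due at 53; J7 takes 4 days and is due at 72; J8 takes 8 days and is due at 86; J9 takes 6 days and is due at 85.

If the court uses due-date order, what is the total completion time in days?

EDD (increasing due date): J4 J3 J6 J1 J7 J9 J8 J2 J5.
J4: 0→11
J3: 11→25
J6: 25→40
J1: 40→45
J7: 45→49
J9: 49→55
J8: 55→63
J2: 63→65
J5: 65→81
Sum = 11+25+40+45+49+55+63+65+81 = 434.

434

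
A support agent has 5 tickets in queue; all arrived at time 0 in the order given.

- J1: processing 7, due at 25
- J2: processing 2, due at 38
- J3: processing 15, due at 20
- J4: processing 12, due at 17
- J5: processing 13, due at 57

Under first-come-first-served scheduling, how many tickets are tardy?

2

FIFO (arrival order): J1 J2 J3 J4 J5.
J1: 0→7, due 25, tardiness 0
J2: 7→9, due 38, tardiness 0
J3: 9→24, due 20, tardiness 4
J4: 24→36, due 17, tardiness 19
J5: 36→49, due 57, tardiness 0
Late tickets: 2.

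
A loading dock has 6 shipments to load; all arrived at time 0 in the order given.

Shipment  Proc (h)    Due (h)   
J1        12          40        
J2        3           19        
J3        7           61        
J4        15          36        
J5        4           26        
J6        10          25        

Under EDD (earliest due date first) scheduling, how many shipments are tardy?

1

EDD (increasing due date): J2 J6 J5 J4 J1 J3.
J2: 0→3, due 19, tardiness 0
J6: 3→13, due 25, tardiness 0
J5: 13→17, due 26, tardiness 0
J4: 17→32, due 36, tardiness 0
J1: 32→44, due 40, tardiness 4
J3: 44→51, due 61, tardiness 0
Late shipments: 1.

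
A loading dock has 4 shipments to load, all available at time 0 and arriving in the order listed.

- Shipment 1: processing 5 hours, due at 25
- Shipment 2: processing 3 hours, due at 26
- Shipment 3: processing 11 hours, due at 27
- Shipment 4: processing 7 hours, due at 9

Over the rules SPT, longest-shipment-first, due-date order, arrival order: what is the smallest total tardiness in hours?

0

SPT (increasing processing time): Shipment 2 Shipment 1 Shipment 4 Shipment 3.
Shipment 2: 0→3, due 26, tardiness 0
Shipment 1: 3→8, due 25, tardiness 0
Shipment 4: 8→15, due 9, tardiness 6
Shipment 3: 15→26, due 27, tardiness 0
Sum = 0+0+6+0 = 6.
LPT (decreasing processing time): Shipment 3 Shipment 4 Shipment 1 Shipment 2.
Shipment 3: 0→11, due 27, tardiness 0
Shipment 4: 11→18, due 9, tardiness 9
Shipment 1: 18→23, due 25, tardiness 0
Shipment 2: 23→26, due 26, tardiness 0
Sum = 0+9+0+0 = 9.
EDD (increasing due date): Shipment 4 Shipment 1 Shipment 2 Shipment 3.
Shipment 4: 0→7, due 9, tardiness 0
Shipment 1: 7→12, due 25, tardiness 0
Shipment 2: 12→15, due 26, tardiness 0
Shipment 3: 15→26, due 27, tardiness 0
Sum = 0+0+0+0 = 0.
FIFO (arrival order): Shipment 1 Shipment 2 Shipment 3 Shipment 4.
Shipment 1: 0→5, due 25, tardiness 0
Shipment 2: 5→8, due 26, tardiness 0
Shipment 3: 8→19, due 27, tardiness 0
Shipment 4: 19→26, due 9, tardiness 17
Sum = 0+0+0+17 = 17.
SPT 6, LPT 9, EDD 0, FIFO 17 → minimum 0.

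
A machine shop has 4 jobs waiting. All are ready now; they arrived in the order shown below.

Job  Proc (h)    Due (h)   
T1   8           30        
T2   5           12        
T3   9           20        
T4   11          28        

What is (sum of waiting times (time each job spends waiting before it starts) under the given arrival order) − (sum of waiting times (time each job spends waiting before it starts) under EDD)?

-1

FIFO (arrival order): T1 T2 T3 T4.
T1: waits 0, runs 0→8
T2: waits 8, runs 8→13
T3: waits 13, runs 13→22
T4: waits 22, runs 22→33
Sum = 0+8+13+22 = 43.
EDD (increasing due date): T2 T3 T4 T1.
T2: waits 0, runs 0→5
T3: waits 5, runs 5→14
T4: waits 14, runs 14→25
T1: waits 25, runs 25→33
Sum = 0+5+14+25 = 44.
Difference = 43 − 44 = -1.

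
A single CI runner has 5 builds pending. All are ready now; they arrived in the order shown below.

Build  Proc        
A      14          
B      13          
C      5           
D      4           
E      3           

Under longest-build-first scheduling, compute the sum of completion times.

148

LPT (decreasing processing time): A B C D E.
A: 0→14
B: 14→27
C: 27→32
D: 32→36
E: 36→39
Sum = 14+27+32+36+39 = 148.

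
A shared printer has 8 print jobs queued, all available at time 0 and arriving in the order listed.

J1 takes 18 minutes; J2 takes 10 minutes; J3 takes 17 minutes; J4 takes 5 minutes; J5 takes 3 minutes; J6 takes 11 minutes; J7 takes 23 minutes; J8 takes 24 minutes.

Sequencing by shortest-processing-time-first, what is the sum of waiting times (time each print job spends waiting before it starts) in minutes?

SPT (increasing processing time): J5 J4 J2 J6 J3 J1 J7 J8.
J5: waits 0, runs 0→3
J4: waits 3, runs 3→8
J2: waits 8, runs 8→18
J6: waits 18, runs 18→29
J3: waits 29, runs 29→46
J1: waits 46, runs 46→64
J7: waits 64, runs 64→87
J8: waits 87, runs 87→111
Sum = 0+3+8+18+29+46+64+87 = 255.

255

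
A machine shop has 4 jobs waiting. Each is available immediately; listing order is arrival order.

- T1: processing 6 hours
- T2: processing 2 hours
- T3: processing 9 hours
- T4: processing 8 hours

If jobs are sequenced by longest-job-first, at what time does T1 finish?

23

LPT (decreasing processing time): T3 T4 T1 T2.
T3: 0→9
T4: 9→17
T1: 17→23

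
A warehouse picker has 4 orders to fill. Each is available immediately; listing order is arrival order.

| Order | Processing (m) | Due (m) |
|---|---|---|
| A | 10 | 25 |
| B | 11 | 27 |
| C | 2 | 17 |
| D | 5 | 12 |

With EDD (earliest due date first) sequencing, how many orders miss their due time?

1

EDD (increasing due date): D C A B.
D: 0→5, due 12, tardiness 0
C: 5→7, due 17, tardiness 0
A: 7→17, due 25, tardiness 0
B: 17→28, due 27, tardiness 1
Late orders: 1.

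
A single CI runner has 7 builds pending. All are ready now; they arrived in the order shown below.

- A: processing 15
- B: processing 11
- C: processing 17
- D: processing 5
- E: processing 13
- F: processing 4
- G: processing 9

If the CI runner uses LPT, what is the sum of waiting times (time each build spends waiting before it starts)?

285

LPT (decreasing processing time): C A E B G D F.
C: waits 0, runs 0→17
A: waits 17, runs 17→32
E: waits 32, runs 32→45
B: waits 45, runs 45→56
G: waits 56, runs 56→65
D: waits 65, runs 65→70
F: waits 70, runs 70→74
Sum = 0+17+32+45+56+65+70 = 285.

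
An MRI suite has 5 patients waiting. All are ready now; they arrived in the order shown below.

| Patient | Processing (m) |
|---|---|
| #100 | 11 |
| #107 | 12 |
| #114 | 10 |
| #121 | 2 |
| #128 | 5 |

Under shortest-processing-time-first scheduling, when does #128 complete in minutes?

7

SPT (increasing processing time): #121 #128 #114 #100 #107.
#121: 0→2
#128: 2→7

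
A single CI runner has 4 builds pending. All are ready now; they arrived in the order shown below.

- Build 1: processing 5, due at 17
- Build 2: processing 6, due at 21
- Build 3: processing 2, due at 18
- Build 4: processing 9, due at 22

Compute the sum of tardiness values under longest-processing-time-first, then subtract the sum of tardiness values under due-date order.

7

LPT (decreasing processing time): Build 4 Build 2 Build 1 Build 3.
Build 4: 0→9, due 22, tardiness 0
Build 2: 9→15, due 21, tardiness 0
Build 1: 15→20, due 17, tardiness 3
Build 3: 20→22, due 18, tardiness 4
Sum = 0+0+3+4 = 7.
EDD (increasing due date): Build 1 Build 3 Build 2 Build 4.
Build 1: 0→5, due 17, tardiness 0
Build 3: 5→7, due 18, tardiness 0
Build 2: 7→13, due 21, tardiness 0
Build 4: 13→22, due 22, tardiness 0
Sum = 0+0+0+0 = 0.
Difference = 7 − 0 = 7.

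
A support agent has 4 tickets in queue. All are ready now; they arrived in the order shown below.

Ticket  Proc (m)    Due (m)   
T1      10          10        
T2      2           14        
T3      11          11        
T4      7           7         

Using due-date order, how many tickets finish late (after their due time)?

3

EDD (increasing due date): T4 T1 T3 T2.
T4: 0→7, due 7, tardiness 0
T1: 7→17, due 10, tardiness 7
T3: 17→28, due 11, tardiness 17
T2: 28→30, due 14, tardiness 16
Late tickets: 3.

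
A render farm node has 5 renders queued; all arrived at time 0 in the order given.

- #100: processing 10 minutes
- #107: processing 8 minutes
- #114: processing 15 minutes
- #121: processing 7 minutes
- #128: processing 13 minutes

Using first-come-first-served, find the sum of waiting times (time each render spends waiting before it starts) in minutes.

101

FIFO (arrival order): #100 #107 #114 #121 #128.
#100: waits 0, runs 0→10
#107: waits 10, runs 10→18
#114: waits 18, runs 18→33
#121: waits 33, runs 33→40
#128: waits 40, runs 40→53
Sum = 0+10+18+33+40 = 101.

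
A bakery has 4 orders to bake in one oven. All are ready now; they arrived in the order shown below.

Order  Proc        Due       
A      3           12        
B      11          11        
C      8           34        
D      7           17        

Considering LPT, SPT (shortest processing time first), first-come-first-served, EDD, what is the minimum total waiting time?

LPT (decreasing processing time): B C D A.
B: waits 0, runs 0→11
C: waits 11, runs 11→19
D: waits 19, runs 19→26
A: waits 26, runs 26→29
Sum = 0+11+19+26 = 56.
SPT (increasing processing time): A D C B.
A: waits 0, runs 0→3
D: waits 3, runs 3→10
C: waits 10, runs 10→18
B: waits 18, runs 18→29
Sum = 0+3+10+18 = 31.
FIFO (arrival order): A B C D.
A: waits 0, runs 0→3
B: waits 3, runs 3→14
C: waits 14, runs 14→22
D: waits 22, runs 22→29
Sum = 0+3+14+22 = 39.
EDD (increasing due date): B A D C.
B: waits 0, runs 0→11
A: waits 11, runs 11→14
D: waits 14, runs 14→21
C: waits 21, runs 21→29
Sum = 0+11+14+21 = 46.
LPT 56, SPT 31, FIFO 39, EDD 46 → minimum 31.

31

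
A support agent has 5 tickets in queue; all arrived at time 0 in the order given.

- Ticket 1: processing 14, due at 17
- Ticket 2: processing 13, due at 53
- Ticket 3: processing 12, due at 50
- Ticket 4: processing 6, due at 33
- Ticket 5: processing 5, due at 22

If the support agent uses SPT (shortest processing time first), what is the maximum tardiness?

33

SPT (increasing processing time): Ticket 5 Ticket 4 Ticket 3 Ticket 2 Ticket 1.
Ticket 5: 0→5, due 22, tardiness 0
Ticket 4: 5→11, due 33, tardiness 0
Ticket 3: 11→23, due 50, tardiness 0
Ticket 2: 23→36, due 53, tardiness 0
Ticket 1: 36→50, due 17, tardiness 33
Maximum = 33.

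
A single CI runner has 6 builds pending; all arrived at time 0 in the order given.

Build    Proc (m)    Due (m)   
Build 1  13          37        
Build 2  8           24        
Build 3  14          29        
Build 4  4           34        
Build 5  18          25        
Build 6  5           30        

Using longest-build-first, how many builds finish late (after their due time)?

LPT (decreasing processing time): Build 5 Build 3 Build 1 Build 2 Build 6 Build 4.
Build 5: 0→18, due 25, tardiness 0
Build 3: 18→32, due 29, tardiness 3
Build 1: 32→45, due 37, tardiness 8
Build 2: 45→53, due 24, tardiness 29
Build 6: 53→58, due 30, tardiness 28
Build 4: 58→62, due 34, tardiness 28
Late builds: 5.

5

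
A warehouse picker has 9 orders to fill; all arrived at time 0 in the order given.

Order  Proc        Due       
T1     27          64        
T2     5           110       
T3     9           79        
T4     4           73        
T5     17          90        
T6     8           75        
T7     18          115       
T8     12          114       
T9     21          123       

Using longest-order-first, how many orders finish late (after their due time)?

LPT (decreasing processing time): T1 T9 T7 T5 T8 T3 T6 T2 T4.
T1: 0→27, due 64, tardiness 0
T9: 27→48, due 123, tardiness 0
T7: 48→66, due 115, tardiness 0
T5: 66→83, due 90, tardiness 0
T8: 83→95, due 114, tardiness 0
T3: 95→104, due 79, tardiness 25
T6: 104→112, due 75, tardiness 37
T2: 112→117, due 110, tardiness 7
T4: 117→121, due 73, tardiness 48
Late orders: 4.

4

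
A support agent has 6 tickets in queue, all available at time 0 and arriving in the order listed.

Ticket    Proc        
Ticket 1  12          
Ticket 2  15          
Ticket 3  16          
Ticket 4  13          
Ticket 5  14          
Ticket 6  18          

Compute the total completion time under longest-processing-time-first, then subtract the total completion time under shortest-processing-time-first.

LPT (decreasing processing time): Ticket 6 Ticket 3 Ticket 2 Ticket 5 Ticket 4 Ticket 1.
Ticket 6: 0→18
Ticket 3: 18→34
Ticket 2: 34→49
Ticket 5: 49→63
Ticket 4: 63→76
Ticket 1: 76→88
Sum = 18+34+49+63+76+88 = 328.
SPT (increasing processing time): Ticket 1 Ticket 4 Ticket 5 Ticket 2 Ticket 3 Ticket 6.
Ticket 1: 0→12
Ticket 4: 12→25
Ticket 5: 25→39
Ticket 2: 39→54
Ticket 3: 54→70
Ticket 6: 70→88
Sum = 12+25+39+54+70+88 = 288.
Difference = 328 − 288 = 40.

40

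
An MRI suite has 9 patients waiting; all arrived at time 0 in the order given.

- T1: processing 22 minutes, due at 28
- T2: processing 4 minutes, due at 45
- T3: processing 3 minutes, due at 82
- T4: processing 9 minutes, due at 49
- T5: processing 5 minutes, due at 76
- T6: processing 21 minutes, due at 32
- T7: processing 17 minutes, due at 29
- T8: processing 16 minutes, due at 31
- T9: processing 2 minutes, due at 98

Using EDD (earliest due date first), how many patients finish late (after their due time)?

EDD (increasing due date): T1 T7 T8 T6 T2 T4 T5 T3 T9.
T1: 0→22, due 28, tardiness 0
T7: 22→39, due 29, tardiness 10
T8: 39→55, due 31, tardiness 24
T6: 55→76, due 32, tardiness 44
T2: 76→80, due 45, tardiness 35
T4: 80→89, due 49, tardiness 40
T5: 89→94, due 76, tardiness 18
T3: 94→97, due 82, tardiness 15
T9: 97→99, due 98, tardiness 1
Late patients: 8.

8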